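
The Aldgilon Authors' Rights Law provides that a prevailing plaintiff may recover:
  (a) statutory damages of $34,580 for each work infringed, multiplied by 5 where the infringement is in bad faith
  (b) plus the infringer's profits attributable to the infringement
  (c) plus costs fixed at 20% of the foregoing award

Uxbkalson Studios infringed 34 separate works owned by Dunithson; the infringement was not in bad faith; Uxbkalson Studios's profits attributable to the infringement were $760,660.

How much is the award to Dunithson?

$2,323,656

Statutory damages: 34 × $34,580 = $1,175,720
Infringement not in bad faith: no ×5 enhancement.
Combined award: $1,175,720 + $760,660 = $1,936,380
Costs: 20% of $1,936,380 = $387,276
Award plus costs: $1,936,380 + $387,276 = $2,323,656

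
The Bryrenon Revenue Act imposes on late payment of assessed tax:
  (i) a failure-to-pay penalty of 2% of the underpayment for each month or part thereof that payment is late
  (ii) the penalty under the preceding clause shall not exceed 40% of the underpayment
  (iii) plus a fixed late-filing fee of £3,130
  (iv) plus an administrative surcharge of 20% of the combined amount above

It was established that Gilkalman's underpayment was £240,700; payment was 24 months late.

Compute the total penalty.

£119,292

Accrued rate: 2% × 24 = 48%, capped at 40% → 40%
Failure-to-pay penalty: 40% of £240,700 = £96,280
Penalty before surcharge: £96,280 + £3,130 = £99,410
Administrative surcharge: 20% of £99,410 = £19,882
Total penalty: £99,410 + £19,882 = £119,292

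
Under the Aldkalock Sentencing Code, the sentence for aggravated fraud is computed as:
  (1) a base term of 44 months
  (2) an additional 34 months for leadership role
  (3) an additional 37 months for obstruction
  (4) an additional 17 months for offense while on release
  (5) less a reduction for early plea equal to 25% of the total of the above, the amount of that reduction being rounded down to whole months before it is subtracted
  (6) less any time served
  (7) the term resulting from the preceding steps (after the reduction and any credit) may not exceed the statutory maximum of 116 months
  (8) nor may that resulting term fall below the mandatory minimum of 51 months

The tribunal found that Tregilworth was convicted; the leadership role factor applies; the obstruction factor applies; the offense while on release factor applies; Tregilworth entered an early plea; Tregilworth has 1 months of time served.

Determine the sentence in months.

Leadership role enhancement: +34 months
Obstruction enhancement: +37 months
Offense while on release enhancement: +17 months
Adjusted term: 44 months + 34 months + 37 months + 17 months = 132 months
Early plea reduction: 25% of 132 months = 33 months (rounded down)
After reduction: 132 − 33 = 99 months
Less time served: 99 months − 1 months = 98 months
Cap at 116 months: 98 months is within the cap, no reduction.
Minimum 51 months: 98 months meets the minimum, no increase.

98 months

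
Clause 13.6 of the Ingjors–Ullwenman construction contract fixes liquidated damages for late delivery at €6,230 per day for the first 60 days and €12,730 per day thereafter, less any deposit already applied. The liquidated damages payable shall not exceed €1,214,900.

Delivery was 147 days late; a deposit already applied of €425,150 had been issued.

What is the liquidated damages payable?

First 60 days: 60 × €6,230 = €373,800
Remaining days: (147 − 60) × €12,730 = €1,107,510
Accrued per-day damages: €373,800 + €1,107,510 = €1,481,310
Less deposit already applied: €1,481,310 − €425,150 = €1,056,160
Cap at €1,214,900: €1,056,160 is within the cap, no reduction.

Liquidated damages: €1,056,160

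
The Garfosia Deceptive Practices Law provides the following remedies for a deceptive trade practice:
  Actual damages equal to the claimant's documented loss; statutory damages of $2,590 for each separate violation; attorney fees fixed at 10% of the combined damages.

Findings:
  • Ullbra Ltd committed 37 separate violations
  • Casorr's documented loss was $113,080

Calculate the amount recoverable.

Statutory damages: 37 × $2,590 = $95,830
Combined damages: $113,080 + $95,830 = $208,910
Attorney fees: 10% of $208,910 = $20,891
Total recovery: $208,910 + $20,891 = $229,801

$229,801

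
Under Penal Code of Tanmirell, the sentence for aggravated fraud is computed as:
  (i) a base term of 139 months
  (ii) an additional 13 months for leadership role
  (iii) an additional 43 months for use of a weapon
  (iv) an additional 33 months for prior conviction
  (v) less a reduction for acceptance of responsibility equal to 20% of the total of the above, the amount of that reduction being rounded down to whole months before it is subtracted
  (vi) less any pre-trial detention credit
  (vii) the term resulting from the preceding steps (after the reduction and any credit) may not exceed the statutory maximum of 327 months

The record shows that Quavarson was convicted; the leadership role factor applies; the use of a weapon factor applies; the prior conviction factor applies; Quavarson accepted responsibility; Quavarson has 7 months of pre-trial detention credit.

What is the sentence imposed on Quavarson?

176 months

Leadership role enhancement: +13 months
Use of a weapon enhancement: +43 months
Prior conviction enhancement: +33 months
Adjusted term: 139 months + 13 months + 43 months + 33 months = 228 months
Acceptance of responsibility reduction: 20% of 228 months = 45 months (rounded down)
After reduction: 228 − 45 = 183 months
Less pre-trial detention credit: 183 months − 7 months = 176 months
Cap at 327 months: 176 months is within the cap, no reduction.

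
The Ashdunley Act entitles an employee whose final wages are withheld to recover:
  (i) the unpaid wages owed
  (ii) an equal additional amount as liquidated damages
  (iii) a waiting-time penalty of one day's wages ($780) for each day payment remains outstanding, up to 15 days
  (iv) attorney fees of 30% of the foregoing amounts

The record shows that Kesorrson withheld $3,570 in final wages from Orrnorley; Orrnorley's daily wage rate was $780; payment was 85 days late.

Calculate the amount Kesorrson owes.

Liquidated damages (equal amount): $3,570
Penalty days: min(85, 15) = 15
Waiting-time penalty: 15 × $780 = $11,700
Subtotal: $3,570 + $3,570 + $11,700 = $18,840
Attorney fees: 30% of $18,840 = $5,652
Total award: $18,840 + $5,652 = $24,492

Total award: $24,492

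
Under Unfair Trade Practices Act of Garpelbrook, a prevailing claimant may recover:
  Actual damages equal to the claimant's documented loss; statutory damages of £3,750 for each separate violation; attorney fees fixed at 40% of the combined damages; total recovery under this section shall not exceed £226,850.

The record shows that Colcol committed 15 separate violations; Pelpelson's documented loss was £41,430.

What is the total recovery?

£136,752

Statutory damages: 15 × £3,750 = £56,250
Combined damages: £41,430 + £56,250 = £97,680
Attorney fees: 40% of £97,680 = £39,072
Total before cap: £97,680 + £39,072 = £136,752
Cap at £226,850: £136,752 is within the cap, no reduction.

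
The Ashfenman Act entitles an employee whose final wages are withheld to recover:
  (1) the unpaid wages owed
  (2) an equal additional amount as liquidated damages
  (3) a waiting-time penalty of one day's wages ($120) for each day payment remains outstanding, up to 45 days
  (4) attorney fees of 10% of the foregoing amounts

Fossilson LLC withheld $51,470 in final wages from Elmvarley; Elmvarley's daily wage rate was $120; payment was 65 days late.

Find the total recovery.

$119,174

Liquidated damages (equal amount): $51,470
Penalty days: min(65, 45) = 45
Waiting-time penalty: 45 × $120 = $5,400
Subtotal: $51,470 + $51,470 + $5,400 = $108,340
Attorney fees: 10% of $108,340 = $10,834
Total award: $108,340 + $10,834 = $119,174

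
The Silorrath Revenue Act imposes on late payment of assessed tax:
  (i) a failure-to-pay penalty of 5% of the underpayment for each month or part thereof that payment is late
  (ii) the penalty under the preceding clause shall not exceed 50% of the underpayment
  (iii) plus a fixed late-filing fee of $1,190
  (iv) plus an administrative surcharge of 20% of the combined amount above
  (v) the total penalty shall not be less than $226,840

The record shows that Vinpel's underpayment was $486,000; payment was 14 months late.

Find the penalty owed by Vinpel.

Accrued rate: 5% × 14 = 70%, capped at 50% → 50%
Failure-to-pay penalty: 50% of $486,000 = $243,000
Penalty before surcharge: $243,000 + $1,190 = $244,190
Administrative surcharge: 20% of $244,190 = $48,838
Total penalty: $244,190 + $48,838 = $293,028
Minimum $226,840: $293,028 meets the minimum, no increase.

Penalty: $293,028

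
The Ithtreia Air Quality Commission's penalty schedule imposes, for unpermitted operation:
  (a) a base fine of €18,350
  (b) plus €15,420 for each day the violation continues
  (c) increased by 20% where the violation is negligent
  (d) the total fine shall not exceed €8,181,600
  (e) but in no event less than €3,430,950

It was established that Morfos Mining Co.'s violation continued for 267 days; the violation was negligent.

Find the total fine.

Per-day component: 267 × €15,420 = €4,117,140
Base plus per-day: €18,350 + €4,117,140 = €4,135,490
Enhancement: 20% of €4,135,490 = €827,098
Enhanced fine: €4,135,490 + €827,098 = €4,962,588
Cap at €8,181,600: €4,962,588 is within the cap, no reduction.
Minimum €3,430,950: €4,962,588 meets the minimum, no increase.

€4,962,588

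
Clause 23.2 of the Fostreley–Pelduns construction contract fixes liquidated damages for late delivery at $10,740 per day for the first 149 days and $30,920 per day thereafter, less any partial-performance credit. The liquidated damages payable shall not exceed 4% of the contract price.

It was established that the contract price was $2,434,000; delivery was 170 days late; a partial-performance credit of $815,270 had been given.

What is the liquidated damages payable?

First 149 days: 149 × $10,740 = $1,600,260
Remaining days: (170 − 149) × $30,920 = $649,320
Accrued per-day damages: $1,600,260 + $649,320 = $2,249,580
Less partial-performance credit: $2,249,580 − $815,270 = $1,434,310
Cap: 4% of $2,434,000 = $97,360
Cap at $97,360: $1,434,310 exceeds the cap → $97,360

Liquidated damages: $97,360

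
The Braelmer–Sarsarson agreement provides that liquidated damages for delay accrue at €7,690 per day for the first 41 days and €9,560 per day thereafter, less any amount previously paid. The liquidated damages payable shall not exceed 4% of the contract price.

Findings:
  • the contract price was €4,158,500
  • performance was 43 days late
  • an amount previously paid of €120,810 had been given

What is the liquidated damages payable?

€166,340

First 41 days: 41 × €7,690 = €315,290
Remaining days: (43 − 41) × €9,560 = €19,120
Accrued per-day damages: €315,290 + €19,120 = €334,410
Less amount previously paid: €334,410 − €120,810 = €213,600
Cap: 4% of €4,158,500 = €166,340
Cap at €166,340: €213,600 exceeds the cap → €166,340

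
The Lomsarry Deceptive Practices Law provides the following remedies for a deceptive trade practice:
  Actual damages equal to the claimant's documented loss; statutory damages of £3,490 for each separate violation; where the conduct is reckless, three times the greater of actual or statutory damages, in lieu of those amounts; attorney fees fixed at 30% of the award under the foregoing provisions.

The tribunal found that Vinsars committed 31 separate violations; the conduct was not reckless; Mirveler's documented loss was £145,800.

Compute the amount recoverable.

Statutory damages: 31 × £3,490 = £108,190
Conduct not reckless: the in-lieu enhancement does not apply.
Actual plus statutory damages: £145,800 + £108,190 = £253,990
Attorney fees: 30% of £253,990 = £76,197
Total recovery: £253,990 + £76,197 = £330,187

£330,187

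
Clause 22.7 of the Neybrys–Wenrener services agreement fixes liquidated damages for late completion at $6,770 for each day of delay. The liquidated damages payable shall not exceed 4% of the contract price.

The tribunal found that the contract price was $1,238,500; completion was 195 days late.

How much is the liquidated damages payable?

Per-day damages: 195 × $6,770 = $1,320,150
Cap: 4% of $1,238,500 = $49,540
Cap at $49,540: $1,320,150 exceeds the cap → $49,540

$49,540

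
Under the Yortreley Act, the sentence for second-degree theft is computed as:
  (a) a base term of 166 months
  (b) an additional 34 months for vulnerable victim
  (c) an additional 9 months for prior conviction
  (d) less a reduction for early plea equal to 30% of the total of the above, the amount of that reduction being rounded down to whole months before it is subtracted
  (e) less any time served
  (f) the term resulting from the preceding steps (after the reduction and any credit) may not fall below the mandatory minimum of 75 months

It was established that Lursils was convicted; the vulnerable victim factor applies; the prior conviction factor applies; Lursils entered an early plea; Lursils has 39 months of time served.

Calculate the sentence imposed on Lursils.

Vulnerable victim enhancement: +34 months
Prior conviction enhancement: +9 months
Adjusted term: 166 months + 34 months + 9 months = 209 months
Early plea reduction: 30% of 209 months = 62 months (rounded down)
After reduction: 209 − 62 = 147 months
Less time served: 147 months − 39 months = 108 months
Minimum 75 months: 108 months meets the minimum, no increase.

108 months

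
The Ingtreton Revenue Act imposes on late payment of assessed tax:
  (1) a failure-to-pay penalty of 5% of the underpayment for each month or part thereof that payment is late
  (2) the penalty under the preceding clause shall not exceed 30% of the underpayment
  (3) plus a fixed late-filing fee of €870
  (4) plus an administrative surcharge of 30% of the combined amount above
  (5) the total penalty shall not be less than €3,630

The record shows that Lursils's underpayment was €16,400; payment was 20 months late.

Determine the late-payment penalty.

€7,527

Accrued rate: 5% × 20 = 100%, capped at 30% → 30%
Failure-to-pay penalty: 30% of €16,400 = €4,920
Penalty before surcharge: €4,920 + €870 = €5,790
Administrative surcharge: 30% of €5,790 = €1,737
Total penalty: €5,790 + €1,737 = €7,527
Minimum €3,630: €7,527 meets the minimum, no increase.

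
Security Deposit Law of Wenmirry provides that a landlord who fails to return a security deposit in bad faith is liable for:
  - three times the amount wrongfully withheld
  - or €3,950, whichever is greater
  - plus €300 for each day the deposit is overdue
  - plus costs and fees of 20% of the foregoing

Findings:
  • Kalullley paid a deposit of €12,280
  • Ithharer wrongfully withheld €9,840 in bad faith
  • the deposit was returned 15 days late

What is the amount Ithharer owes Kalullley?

Trebled: 3 × €9,840 = €29,520
Minimum €3,950: €29,520 meets the minimum, no increase.
Late-return penalty: 15 × €300 = €4,500
Damages plus late penalty: €29,520 + €4,500 = €34,020
Costs and fees: 20% of €34,020 = €6,804
Total recovery: €34,020 + €6,804 = €40,824

€40,824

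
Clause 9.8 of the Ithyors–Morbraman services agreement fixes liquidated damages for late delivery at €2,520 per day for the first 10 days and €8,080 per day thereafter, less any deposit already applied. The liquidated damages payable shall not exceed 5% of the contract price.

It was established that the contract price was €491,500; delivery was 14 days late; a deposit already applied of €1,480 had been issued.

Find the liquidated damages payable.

First 10 days: 10 × €2,520 = €25,200
Remaining days: (14 − 10) × €8,080 = €32,320
Accrued per-day damages: €25,200 + €32,320 = €57,520
Less deposit already applied: €57,520 − €1,480 = €56,040
Cap: 5% of €491,500 = €24,575
Cap at €24,575: €56,040 exceeds the cap → €24,575

€24,575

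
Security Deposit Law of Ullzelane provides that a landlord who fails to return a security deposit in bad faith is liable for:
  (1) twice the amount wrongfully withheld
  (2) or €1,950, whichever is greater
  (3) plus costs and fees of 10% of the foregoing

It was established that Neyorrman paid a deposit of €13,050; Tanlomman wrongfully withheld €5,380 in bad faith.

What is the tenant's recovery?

Doubled: 2 × €5,380 = €10,760
Minimum €1,950: €10,760 meets the minimum, no increase.
Costs and fees: 10% of €10,760 = €1,076
Total recovery: €10,760 + €1,076 = €11,836

€11,836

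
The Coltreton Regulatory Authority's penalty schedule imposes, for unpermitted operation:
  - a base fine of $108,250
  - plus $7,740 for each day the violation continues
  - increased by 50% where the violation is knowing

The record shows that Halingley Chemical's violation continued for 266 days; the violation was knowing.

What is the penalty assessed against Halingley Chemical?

Per-day component: 266 × $7,740 = $2,058,840
Base plus per-day: $108,250 + $2,058,840 = $2,167,090
Enhancement: 50% of $2,167,090 = $1,083,545
Enhanced fine: $2,167,090 + $1,083,545 = $3,250,635

$3,250,635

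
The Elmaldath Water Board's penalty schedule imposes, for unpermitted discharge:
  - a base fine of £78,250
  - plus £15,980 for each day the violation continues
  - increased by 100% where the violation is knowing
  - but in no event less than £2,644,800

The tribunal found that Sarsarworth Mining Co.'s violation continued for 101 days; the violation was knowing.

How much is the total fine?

Per-day component: 101 × £15,980 = £1,613,980
Base plus per-day: £78,250 + £1,613,980 = £1,692,230
Enhancement: 100% of £1,692,230 = £1,692,230
Enhanced fine: £1,692,230 + £1,692,230 = £3,384,460
Minimum £2,644,800: £3,384,460 meets the minimum, no increase.

£3,384,460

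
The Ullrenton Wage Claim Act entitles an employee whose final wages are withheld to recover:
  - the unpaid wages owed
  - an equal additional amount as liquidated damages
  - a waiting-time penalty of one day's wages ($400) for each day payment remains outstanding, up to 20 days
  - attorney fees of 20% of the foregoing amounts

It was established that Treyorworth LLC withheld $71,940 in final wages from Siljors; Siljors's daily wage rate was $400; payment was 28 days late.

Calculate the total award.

$182,256

Liquidated damages (equal amount): $71,940
Penalty days: min(28, 20) = 20
Waiting-time penalty: 20 × $400 = $8,000
Subtotal: $71,940 + $71,940 + $8,000 = $151,880
Attorney fees: 20% of $151,880 = $30,376
Total award: $151,880 + $30,376 = $182,256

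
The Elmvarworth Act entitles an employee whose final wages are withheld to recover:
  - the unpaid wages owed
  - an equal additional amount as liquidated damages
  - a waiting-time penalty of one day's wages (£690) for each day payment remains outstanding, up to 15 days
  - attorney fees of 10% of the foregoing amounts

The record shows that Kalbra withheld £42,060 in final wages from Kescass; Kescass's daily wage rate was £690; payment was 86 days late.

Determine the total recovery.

£103,917

Liquidated damages (equal amount): £42,060
Penalty days: min(86, 15) = 15
Waiting-time penalty: 15 × £690 = £10,350
Subtotal: £42,060 + £42,060 + £10,350 = £94,470
Attorney fees: 10% of £94,470 = £9,447
Total award: £94,470 + £9,447 = £103,917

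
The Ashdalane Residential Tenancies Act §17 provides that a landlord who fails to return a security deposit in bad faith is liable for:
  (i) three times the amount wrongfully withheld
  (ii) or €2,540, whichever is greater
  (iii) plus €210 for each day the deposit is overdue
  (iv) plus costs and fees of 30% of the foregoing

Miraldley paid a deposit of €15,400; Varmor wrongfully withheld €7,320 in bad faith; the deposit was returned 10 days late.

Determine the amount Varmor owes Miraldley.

€31,278

Trebled: 3 × €7,320 = €21,960
Minimum €2,540: €21,960 meets the minimum, no increase.
Late-return penalty: 10 × €210 = €2,100
Damages plus late penalty: €21,960 + €2,100 = €24,060
Costs and fees: 30% of €24,060 = €7,218
Total recovery: €24,060 + €7,218 = €31,278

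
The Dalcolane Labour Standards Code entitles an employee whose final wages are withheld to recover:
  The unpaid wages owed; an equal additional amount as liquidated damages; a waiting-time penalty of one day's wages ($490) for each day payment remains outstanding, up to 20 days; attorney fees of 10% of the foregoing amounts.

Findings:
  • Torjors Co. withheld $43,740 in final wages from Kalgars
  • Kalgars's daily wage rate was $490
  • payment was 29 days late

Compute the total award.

Liquidated damages (equal amount): $43,740
Penalty days: min(29, 20) = 20
Waiting-time penalty: 20 × $490 = $9,800
Subtotal: $43,740 + $43,740 + $9,800 = $97,280
Attorney fees: 10% of $97,280 = $9,728
Total award: $97,280 + $9,728 = $107,008

Total award: $107,008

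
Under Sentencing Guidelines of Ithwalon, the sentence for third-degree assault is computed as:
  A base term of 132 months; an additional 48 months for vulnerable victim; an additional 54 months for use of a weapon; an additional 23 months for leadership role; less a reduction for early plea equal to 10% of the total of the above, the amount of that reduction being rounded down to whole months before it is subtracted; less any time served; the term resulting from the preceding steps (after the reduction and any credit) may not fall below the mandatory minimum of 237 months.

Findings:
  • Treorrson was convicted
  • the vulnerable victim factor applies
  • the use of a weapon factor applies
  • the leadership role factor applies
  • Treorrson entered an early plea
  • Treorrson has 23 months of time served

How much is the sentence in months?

Vulnerable victim enhancement: +48 months
Use of a weapon enhancement: +54 months
Leadership role enhancement: +23 months
Adjusted term: 132 months + 48 months + 54 months + 23 months = 257 months
Early plea reduction: 10% of 257 months = 25 months (rounded down)
After reduction: 257 − 25 = 232 months
Less time served: 232 months − 23 months = 209 months
Minimum 237 months: 209 months is below the minimum → 237 months

237 months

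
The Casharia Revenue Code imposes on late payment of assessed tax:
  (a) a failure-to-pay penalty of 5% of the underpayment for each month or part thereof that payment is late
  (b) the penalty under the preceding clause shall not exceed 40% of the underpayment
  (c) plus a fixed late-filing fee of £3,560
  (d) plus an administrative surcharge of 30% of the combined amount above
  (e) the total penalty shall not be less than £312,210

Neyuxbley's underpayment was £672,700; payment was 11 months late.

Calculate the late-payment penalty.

£354,432

Accrued rate: 5% × 11 = 55%, capped at 40% → 40%
Failure-to-pay penalty: 40% of £672,700 = £269,080
Penalty before surcharge: £269,080 + £3,560 = £272,640
Administrative surcharge: 30% of £272,640 = £81,792
Total penalty: £272,640 + £81,792 = £354,432
Minimum £312,210: £354,432 meets the minimum, no increase.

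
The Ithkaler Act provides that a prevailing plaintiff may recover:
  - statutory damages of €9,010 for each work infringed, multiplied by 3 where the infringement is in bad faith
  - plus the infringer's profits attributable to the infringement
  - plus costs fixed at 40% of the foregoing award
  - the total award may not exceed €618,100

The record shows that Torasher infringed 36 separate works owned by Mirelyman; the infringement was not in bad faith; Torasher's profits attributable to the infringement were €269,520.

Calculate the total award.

Statutory damages: 36 × €9,010 = €324,360
Infringement not in bad faith: no ×3 enhancement.
Combined award: €324,360 + €269,520 = €593,880
Costs: 40% of €593,880 = €237,552
Award plus costs: €593,880 + €237,552 = €831,432
Cap at €618,100: €831,432 exceeds the cap → €618,100

Award: €618,100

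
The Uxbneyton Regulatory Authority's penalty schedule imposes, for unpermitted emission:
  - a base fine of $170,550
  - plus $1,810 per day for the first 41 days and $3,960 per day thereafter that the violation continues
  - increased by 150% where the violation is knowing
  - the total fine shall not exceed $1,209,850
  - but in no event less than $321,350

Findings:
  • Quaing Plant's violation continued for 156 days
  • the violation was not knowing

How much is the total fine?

Civil penalty: $700,160

First 41 days: 41 × $1,810 = $74,210
Remaining days: (156 − 41) × $3,960 = $455,400
Per-day component: $74,210 + $455,400 = $529,610
Base plus per-day: $170,550 + $529,610 = $700,160
The violation was not knowing: no 150% increase.
Cap at $1,209,850: $700,160 is within the cap, no reduction.
Minimum $321,350: $700,160 meets the minimum, no increase.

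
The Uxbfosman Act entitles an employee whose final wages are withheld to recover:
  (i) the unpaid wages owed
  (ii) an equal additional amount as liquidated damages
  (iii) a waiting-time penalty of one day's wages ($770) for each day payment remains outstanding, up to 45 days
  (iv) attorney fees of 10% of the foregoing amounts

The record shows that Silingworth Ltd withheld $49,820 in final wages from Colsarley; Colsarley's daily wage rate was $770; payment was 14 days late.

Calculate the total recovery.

$121,462

Liquidated damages (equal amount): $49,820
Penalty days: min(14, 45) = 14
Waiting-time penalty: 14 × $770 = $10,780
Subtotal: $49,820 + $49,820 + $10,780 = $110,420
Attorney fees: 10% of $110,420 = $11,042
Total award: $110,420 + $11,042 = $121,462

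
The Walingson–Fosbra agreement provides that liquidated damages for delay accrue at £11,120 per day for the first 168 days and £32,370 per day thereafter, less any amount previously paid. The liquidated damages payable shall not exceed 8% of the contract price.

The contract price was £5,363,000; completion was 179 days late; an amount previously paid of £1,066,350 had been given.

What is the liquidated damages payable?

First 168 days: 168 × £11,120 = £1,868,160
Remaining days: (179 − 168) × £32,370 = £356,070
Accrued per-day damages: £1,868,160 + £356,070 = £2,224,230
Less amount previously paid: £2,224,230 − £1,066,350 = £1,157,880
Cap: 8% of £5,363,000 = £429,040
Cap at £429,040: £1,157,880 exceeds the cap → £429,040

Liquidated damages: £429,040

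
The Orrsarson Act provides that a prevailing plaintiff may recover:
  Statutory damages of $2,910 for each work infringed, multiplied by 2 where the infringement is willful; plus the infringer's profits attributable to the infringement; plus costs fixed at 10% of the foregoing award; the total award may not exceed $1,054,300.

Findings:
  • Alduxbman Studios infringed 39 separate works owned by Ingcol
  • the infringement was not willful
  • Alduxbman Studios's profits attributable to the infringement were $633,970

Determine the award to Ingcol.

Statutory damages: 39 × $2,910 = $113,490
Infringement not willful: no ×2 enhancement.
Combined award: $113,490 + $633,970 = $747,460
Costs: 10% of $747,460 = $74,746
Award plus costs: $747,460 + $74,746 = $822,206
Cap at $1,054,300: $822,206 is within the cap, no reduction.

$822,206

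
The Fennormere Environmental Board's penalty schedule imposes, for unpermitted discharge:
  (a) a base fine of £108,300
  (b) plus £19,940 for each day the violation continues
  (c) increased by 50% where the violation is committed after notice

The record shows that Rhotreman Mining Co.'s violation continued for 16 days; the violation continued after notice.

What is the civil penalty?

Per-day component: 16 × £19,940 = £319,040
Base plus per-day: £108,300 + £319,040 = £427,340
Enhancement: 50% of £427,340 = £213,670
Enhanced fine: £427,340 + £213,670 = £641,010

£641,010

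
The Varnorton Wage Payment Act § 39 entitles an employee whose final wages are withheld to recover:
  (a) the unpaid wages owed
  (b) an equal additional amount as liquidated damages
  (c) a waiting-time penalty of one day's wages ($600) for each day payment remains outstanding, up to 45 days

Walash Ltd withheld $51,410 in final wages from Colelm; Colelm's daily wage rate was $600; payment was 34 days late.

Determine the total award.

Total award: $123,220

Liquidated damages (equal amount): $51,410
Penalty days: min(34, 45) = 34
Waiting-time penalty: 34 × $600 = $20,400
Total award: $51,410 + $51,410 + $20,400 = $123,220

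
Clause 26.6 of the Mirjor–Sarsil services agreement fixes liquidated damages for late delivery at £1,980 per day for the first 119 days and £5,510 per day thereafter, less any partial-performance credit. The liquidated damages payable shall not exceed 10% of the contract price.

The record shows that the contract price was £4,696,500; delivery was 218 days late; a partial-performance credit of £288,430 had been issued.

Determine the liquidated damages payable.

£469,650

First 119 days: 119 × £1,980 = £235,620
Remaining days: (218 − 119) × £5,510 = £545,490
Accrued per-day damages: £235,620 + £545,490 = £781,110
Less partial-performance credit: £781,110 − £288,430 = £492,680
Cap: 10% of £4,696,500 = £469,650
Cap at £469,650: £492,680 exceeds the cap → £469,650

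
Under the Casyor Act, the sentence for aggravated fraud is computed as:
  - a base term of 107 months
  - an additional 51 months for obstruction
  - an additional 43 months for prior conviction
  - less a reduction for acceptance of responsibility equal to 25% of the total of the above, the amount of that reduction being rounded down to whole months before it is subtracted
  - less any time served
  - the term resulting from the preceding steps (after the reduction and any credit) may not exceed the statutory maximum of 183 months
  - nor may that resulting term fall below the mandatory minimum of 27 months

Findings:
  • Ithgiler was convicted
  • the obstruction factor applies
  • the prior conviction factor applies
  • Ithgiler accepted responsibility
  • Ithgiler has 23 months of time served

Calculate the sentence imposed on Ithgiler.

Obstruction enhancement: +51 months
Prior conviction enhancement: +43 months
Adjusted term: 107 months + 51 months + 43 months = 201 months
Acceptance of responsibility reduction: 25% of 201 months = 50 months (rounded down)
After reduction: 201 − 50 = 151 months
Less time served: 151 months − 23 months = 128 months
Cap at 183 months: 128 months is within the cap, no reduction.
Minimum 27 months: 128 months meets the minimum, no increase.

Sentence: 128 months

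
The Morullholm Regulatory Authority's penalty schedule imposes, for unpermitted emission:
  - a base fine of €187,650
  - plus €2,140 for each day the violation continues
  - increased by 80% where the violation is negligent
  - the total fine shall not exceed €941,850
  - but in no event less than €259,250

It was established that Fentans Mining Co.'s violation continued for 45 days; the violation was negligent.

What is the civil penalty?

€511,110

Per-day component: 45 × €2,140 = €96,300
Base plus per-day: €187,650 + €96,300 = €283,950
Enhancement: 80% of €283,950 = €227,160
Enhanced fine: €283,950 + €227,160 = €511,110
Cap at €941,850: €511,110 is within the cap, no reduction.
Minimum €259,250: €511,110 meets the minimum, no increase.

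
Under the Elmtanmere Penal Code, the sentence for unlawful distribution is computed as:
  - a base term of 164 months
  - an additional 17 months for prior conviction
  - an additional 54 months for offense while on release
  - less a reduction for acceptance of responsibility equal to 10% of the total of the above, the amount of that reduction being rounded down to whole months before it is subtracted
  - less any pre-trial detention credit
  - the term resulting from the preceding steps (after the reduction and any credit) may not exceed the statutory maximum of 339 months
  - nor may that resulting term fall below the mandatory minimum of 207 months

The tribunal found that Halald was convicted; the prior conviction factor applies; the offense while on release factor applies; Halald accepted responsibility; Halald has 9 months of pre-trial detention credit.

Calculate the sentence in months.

Prior conviction enhancement: +17 months
Offense while on release enhancement: +54 months
Adjusted term: 164 months + 17 months + 54 months = 235 months
Acceptance of responsibility reduction: 10% of 235 months = 23 months (rounded down)
After reduction: 235 − 23 = 212 months
Less pre-trial detention credit: 212 months − 9 months = 203 months
Cap at 339 months: 203 months is within the cap, no reduction.
Minimum 207 months: 203 months is below the minimum → 207 months

207 months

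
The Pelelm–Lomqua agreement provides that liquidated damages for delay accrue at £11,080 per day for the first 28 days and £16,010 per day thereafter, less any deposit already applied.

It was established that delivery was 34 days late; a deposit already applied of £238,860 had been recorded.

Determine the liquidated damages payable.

First 28 days: 28 × £11,080 = £310,240
Remaining days: (34 − 28) × £16,010 = £96,060
Accrued per-day damages: £310,240 + £96,060 = £406,300
Less deposit already applied: £406,300 − £238,860 = £167,440

£167,440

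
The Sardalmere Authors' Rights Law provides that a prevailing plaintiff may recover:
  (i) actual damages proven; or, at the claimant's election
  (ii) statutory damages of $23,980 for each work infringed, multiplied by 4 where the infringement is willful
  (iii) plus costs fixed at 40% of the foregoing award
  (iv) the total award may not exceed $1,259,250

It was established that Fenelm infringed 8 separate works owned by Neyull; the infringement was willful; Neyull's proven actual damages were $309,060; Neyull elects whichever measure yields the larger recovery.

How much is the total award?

Statutory damages: 8 × $23,980 = $191,840
Multiplied by 4: 4 × $191,840 = $767,360
Greater of actual damages ($309,060) or enhanced statutory damages ($767,360): $767,360
Costs: 40% of $767,360 = $306,944
Award plus costs: $767,360 + $306,944 = $1,074,304
Cap at $1,259,250: $1,074,304 is within the cap, no reduction.

$1,074,304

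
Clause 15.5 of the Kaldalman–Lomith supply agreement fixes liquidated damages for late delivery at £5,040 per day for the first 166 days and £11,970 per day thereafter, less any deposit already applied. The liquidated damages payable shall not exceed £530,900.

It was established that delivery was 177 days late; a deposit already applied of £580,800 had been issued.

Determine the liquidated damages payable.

£387,510

First 166 days: 166 × £5,040 = £836,640
Remaining days: (177 − 166) × £11,970 = £131,670
Accrued per-day damages: £836,640 + £131,670 = £968,310
Less deposit already applied: £968,310 − £580,800 = £387,510
Cap at £530,900: £387,510 is within the cap, no reduction.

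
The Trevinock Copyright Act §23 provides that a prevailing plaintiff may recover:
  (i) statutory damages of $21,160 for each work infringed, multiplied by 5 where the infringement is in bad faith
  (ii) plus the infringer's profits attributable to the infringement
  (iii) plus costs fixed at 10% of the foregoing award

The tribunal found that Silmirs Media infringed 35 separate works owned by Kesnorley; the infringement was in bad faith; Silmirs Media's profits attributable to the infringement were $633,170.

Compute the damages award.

$4,769,787

Statutory damages: 35 × $21,160 = $740,600
Multiplied by 5: 5 × $740,600 = $3,703,000
Combined award: $3,703,000 + $633,170 = $4,336,170
Costs: 10% of $4,336,170 = $433,617
Award plus costs: $4,336,170 + $433,617 = $4,769,787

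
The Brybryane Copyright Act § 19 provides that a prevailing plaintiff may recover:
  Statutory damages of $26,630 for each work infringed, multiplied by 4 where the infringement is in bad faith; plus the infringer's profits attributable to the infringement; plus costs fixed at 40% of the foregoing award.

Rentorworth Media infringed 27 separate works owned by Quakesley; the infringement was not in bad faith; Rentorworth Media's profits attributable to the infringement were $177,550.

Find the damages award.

Award: $1,255,184

Statutory damages: 27 × $26,630 = $719,010
Infringement not in bad faith: no ×4 enhancement.
Combined award: $719,010 + $177,550 = $896,560
Costs: 40% of $896,560 = $358,624
Award plus costs: $896,560 + $358,624 = $1,255,184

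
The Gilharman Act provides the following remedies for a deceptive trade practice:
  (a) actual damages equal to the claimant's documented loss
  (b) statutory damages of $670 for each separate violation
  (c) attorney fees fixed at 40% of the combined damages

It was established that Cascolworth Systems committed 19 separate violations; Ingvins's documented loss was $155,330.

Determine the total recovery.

$235,284

Statutory damages: 19 × $670 = $12,730
Combined damages: $155,330 + $12,730 = $168,060
Attorney fees: 40% of $168,060 = $67,224
Total recovery: $168,060 + $67,224 = $235,284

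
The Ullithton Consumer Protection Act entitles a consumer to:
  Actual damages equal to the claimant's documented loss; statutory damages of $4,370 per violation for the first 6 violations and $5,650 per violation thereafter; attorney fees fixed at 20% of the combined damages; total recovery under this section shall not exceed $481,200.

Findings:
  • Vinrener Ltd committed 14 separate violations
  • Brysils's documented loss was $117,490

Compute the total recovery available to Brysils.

$226,692

First 6 violations: 6 × $4,370 = $26,220
Remaining violations: (14 − 6) × $5,650 = $45,200
Statutory damages: $26,220 + $45,200 = $71,420
Combined damages: $117,490 + $71,420 = $188,910
Attorney fees: 20% of $188,910 = $37,782
Total before cap: $188,910 + $37,782 = $226,692
Cap at $481,200: $226,692 is within the cap, no reduction.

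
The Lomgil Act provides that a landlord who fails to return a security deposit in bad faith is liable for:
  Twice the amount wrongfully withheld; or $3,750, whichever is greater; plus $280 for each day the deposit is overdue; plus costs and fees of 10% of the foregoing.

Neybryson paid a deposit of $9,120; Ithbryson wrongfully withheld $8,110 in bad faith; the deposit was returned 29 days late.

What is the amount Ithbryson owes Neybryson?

Doubled: 2 × $8,110 = $16,220
Minimum $3,750: $16,220 meets the minimum, no increase.
Late-return penalty: 29 × $280 = $8,120
Damages plus late penalty: $16,220 + $8,120 = $24,340
Costs and fees: 10% of $24,340 = $2,434
Total recovery: $24,340 + $2,434 = $26,774

$26,774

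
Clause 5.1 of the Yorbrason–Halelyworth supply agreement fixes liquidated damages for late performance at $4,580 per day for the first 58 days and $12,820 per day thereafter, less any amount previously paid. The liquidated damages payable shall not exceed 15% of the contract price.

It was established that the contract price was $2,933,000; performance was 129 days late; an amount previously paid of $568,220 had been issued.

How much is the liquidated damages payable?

First 58 days: 58 × $4,580 = $265,640
Remaining days: (129 − 58) × $12,820 = $910,220
Accrued per-day damages: $265,640 + $910,220 = $1,175,860
Less amount previously paid: $1,175,860 − $568,220 = $607,640
Cap: 15% of $2,933,000 = $439,950
Cap at $439,950: $607,640 exceeds the cap → $439,950

Liquidated damages: $439,950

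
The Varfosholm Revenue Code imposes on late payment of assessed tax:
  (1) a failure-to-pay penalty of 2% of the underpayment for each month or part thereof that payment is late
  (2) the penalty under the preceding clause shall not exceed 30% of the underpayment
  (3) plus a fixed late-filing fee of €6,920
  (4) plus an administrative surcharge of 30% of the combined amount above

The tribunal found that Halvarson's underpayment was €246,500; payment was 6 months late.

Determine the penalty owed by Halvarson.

Accrued rate: 2% × 6 = 12%, capped at 30% → 12%
Failure-to-pay penalty: 12% of €246,500 = €29,580
Penalty before surcharge: €29,580 + €6,920 = €36,500
Administrative surcharge: 30% of €36,500 = €10,950
Total penalty: €36,500 + €10,950 = €47,450

€47,450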